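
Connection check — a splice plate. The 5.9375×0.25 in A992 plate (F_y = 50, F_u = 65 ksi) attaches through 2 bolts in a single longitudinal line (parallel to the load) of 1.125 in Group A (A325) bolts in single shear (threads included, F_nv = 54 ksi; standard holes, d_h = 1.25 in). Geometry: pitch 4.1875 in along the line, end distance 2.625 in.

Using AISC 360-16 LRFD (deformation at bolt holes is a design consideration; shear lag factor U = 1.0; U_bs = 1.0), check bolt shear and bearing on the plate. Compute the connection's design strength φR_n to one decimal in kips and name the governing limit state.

Bolt shear: A_b = π(1.125)²/4 = 0.99402 in². φR_n = 0.75 × 54 × 0.99402 × 2 × 1 = 80.5 kips.
Bearing (0.25 in plate, F_u = 65 ksi): end bolts L_c = 2.625 − 1.25/2 = 2, R_n = min(1.2×2×0.25×65, 2.4×1.125×0.25×65) = 39 kips/bolt; interior L_c = 4.1875 − 1.25 = 2.9375, R_n = 43.875 kips/bolt. φR_n = 0.75 × (1×39 + 1×43.875) = 62.2 kips.
Governing: min(80.5, 62.2) = 62.2 kips → bearing.

62.2 kips (bearing governs)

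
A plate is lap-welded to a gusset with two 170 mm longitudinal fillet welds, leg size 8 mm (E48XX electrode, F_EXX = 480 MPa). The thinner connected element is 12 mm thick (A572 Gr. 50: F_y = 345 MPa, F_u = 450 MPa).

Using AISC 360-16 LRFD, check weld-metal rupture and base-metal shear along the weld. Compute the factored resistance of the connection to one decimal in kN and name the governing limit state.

Weld metal: throat = 0.707×8 = 5.656 mm, L = 2×170 = 340 mm. φR_n = 0.75 × 0.6 × 480 × 5.656 × 340 = 415.4 kN.
Base metal shear (12 mm plate): yield φR_n = 1.0×0.6×345×12×340 = 844.6 kN; rupture φR_n = 0.75×0.6×450×12×340 = 826.2 kN; take 826.2 kN (rupture).
Governing: min(415.4, 826.2) = 415.4 kN → weld metal.

415.4 kN (weld metal governs)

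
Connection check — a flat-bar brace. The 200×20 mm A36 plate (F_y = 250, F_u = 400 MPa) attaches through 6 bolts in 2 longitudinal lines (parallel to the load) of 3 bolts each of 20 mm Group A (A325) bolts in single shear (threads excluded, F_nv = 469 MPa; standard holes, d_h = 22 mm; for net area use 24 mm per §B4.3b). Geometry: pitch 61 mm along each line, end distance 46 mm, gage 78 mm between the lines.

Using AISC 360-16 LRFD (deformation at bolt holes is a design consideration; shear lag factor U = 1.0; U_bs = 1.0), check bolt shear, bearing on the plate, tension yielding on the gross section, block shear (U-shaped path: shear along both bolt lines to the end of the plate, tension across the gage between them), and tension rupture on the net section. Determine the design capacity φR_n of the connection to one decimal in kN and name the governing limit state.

663.0 kN (bolt shear governs)

Bolt shear: A_b = π(20)²/4 = 314.16 mm². φR_n = 0.75 × 469 × 314.16 × 6 × 1 = 663.0 kN.
Bearing (20 mm plate, F_u = 400 MPa): end bolts L_c = 46 − 22/2 = 35, R_n = min(1.2×35×20×400, 2.4×20×20×400) = 336 kN/bolt; interior L_c = 61 − 22 = 39, R_n = 374.4 kN/bolt. φR_n = 0.75 × (2×336 + 4×374.4) = 1627.2 kN.
Tension yield (gross): A_g = 200×20 = 4000 mm². φR_n = 0.90 × 250 × 4000 = 900.0 kN.
Block shear: shear path 2×[46+2×61] = 2×168 mm, A_gv = 6720, A_nv = 2×(168 − 2.5×24)×20 = 4320 mm²; tension across gage: (78 − 1×24)×20 = 1080 mm². R_n = min(0.6×400×4320, 0.6×250×6720) + 1.0×400×1080 = min(1036.8, 1008) + 432 = 1440 kN. φR_n = 0.75 × 1440 = 1080.0 kN.
Tension rupture (net): A_n = (200 − 2×24)×20 = 3040 mm² (U = 1.0, A_e = A_n). φR_n = 0.75 × 400 × 3040 = 912.0 kN.
Governing: min(663.0, 1627.2, 900.0, 1080.0, 912.0) = 663.0 kN → bolt shear.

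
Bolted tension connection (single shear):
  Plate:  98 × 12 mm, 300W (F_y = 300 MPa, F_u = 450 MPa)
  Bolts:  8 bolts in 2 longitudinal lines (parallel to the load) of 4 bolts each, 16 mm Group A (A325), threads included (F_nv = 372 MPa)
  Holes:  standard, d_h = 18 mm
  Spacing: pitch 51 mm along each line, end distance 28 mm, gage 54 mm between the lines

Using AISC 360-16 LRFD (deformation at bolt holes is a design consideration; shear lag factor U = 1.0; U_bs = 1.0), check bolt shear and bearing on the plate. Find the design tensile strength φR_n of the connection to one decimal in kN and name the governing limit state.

Bolt shear: A_b = π(16)²/4 = 201.06 mm². φR_n = 0.75 × 372 × 201.06 × 8 × 1 = 448.8 kN.
Bearing (12 mm plate, F_u = 450 MPa): end bolts L_c = 28 − 18/2 = 19, R_n = min(1.2×19×12×450, 2.4×16×12×450) = 123.12 kN/bolt; interior L_c = 51 − 18 = 33, R_n = 207.36 kN/bolt. φR_n = 0.75 × (2×123.12 + 6×207.36) = 1117.8 kN.
Governing: min(448.8, 1117.8) = 448.8 kN → bolt shear.

448.8 kN (bolt shear governs)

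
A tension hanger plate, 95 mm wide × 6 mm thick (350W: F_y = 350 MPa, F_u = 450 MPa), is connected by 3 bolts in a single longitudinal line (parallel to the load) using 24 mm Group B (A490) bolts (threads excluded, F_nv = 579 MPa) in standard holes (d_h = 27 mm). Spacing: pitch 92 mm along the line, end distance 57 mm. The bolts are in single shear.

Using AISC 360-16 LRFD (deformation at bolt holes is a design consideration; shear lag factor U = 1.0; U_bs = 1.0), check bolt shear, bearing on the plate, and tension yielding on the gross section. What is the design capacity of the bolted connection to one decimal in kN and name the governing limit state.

179.6 kN (gross-section yield governs)

Bolt shear: A_b = π(24)²/4 = 452.39 mm². φR_n = 0.75 × 579 × 452.39 × 3 × 1 = 589.4 kN.
Bearing (6 mm plate, F_u = 450 MPa): end bolts L_c = 57 − 27/2 = 43.5, R_n = min(1.2×43.5×6×450, 2.4×24×6×450) = 140.94 kN/bolt; interior L_c = 92 − 27 = 65, R_n = 155.52 kN/bolt. φR_n = 0.75 × (1×140.94 + 2×155.52) = 339.0 kN.
Tension yield (gross): A_g = 95×6 = 570 mm². φR_n = 0.90 × 350 × 570 = 179.6 kN.
Governing: min(589.4, 339.0, 179.6) = 179.6 kN → gross-section yield.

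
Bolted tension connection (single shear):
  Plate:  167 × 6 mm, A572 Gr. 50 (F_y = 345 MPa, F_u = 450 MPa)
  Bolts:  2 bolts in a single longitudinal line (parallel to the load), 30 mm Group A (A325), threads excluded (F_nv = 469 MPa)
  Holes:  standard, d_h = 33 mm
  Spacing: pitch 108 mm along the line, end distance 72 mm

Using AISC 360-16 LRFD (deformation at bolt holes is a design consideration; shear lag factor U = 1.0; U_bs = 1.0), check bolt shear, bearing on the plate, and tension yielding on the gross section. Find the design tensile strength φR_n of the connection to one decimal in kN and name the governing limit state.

280.7 kN (bearing governs)

Bolt shear: A_b = π(30)²/4 = 706.86 mm². φR_n = 0.75 × 469 × 706.86 × 2 × 1 = 497.3 kN.
Bearing (6 mm plate, F_u = 450 MPa): end bolts L_c = 72 − 33/2 = 55.5, R_n = min(1.2×55.5×6×450, 2.4×30×6×450) = 179.82 kN/bolt; interior L_c = 108 − 33 = 75, R_n = 194.4 kN/bolt. φR_n = 0.75 × (1×179.82 + 1×194.4) = 280.7 kN.
Tension yield (gross): A_g = 167×6 = 1002 mm². φR_n = 0.90 × 345 × 1002 = 311.1 kN.
Governing: min(497.3, 280.7, 311.1) = 280.7 kN → bearing.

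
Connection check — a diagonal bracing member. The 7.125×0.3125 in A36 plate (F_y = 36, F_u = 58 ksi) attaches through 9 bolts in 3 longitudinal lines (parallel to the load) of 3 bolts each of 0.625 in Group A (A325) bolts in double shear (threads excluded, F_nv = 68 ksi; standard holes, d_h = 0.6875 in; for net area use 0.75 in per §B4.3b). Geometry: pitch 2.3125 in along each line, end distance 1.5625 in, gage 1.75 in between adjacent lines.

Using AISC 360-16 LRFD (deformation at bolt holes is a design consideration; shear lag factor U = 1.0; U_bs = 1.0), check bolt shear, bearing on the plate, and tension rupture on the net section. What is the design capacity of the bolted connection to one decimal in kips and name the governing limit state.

Bolt shear: A_b = π(0.625)²/4 = 0.3068 in². φR_n = 0.75 × 68 × 0.3068 × 9 × 2 = 281.6 kips.
Bearing (0.3125 in plate, F_u = 58 ksi): end bolts L_c = 1.5625 − 0.6875/2 = 1.21875, R_n = min(1.2×1.21875×0.3125×58, 2.4×0.625×0.3125×58) = 26.508 kips/bolt; interior L_c = 2.3125 − 0.6875 = 1.625, R_n = 27.188 kips/bolt. φR_n = 0.75 × (3×26.508 + 6×27.188) = 182.0 kips.
Tension rupture (net): A_n = (7.125 − 3×0.75)×0.3125 = 1.5234 in² (U = 1.0, A_e = A_n). φR_n = 0.75 × 58 × 1.5234 = 66.3 kips.
Governing: min(281.6, 182.0, 66.3) = 66.3 kips → net-section rupture.

66.3 kips (net-section rupture governs)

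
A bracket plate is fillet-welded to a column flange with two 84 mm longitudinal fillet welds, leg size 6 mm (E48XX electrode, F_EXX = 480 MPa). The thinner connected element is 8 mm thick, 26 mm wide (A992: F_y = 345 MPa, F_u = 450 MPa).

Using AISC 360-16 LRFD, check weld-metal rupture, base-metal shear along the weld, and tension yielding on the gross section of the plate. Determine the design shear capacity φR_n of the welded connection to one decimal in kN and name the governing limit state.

Weld metal: throat = 0.707×6 = 4.242 mm, L = 2×84 = 168 mm. φR_n = 0.75 × 0.6 × 480 × 4.242 × 168 = 153.9 kN.
Base metal shear (8 mm plate): yield φR_n = 1.0×0.6×345×8×168 = 278.2 kN; rupture φR_n = 0.75×0.6×450×8×168 = 272.2 kN; take 272.2 kN (rupture).
Tension yield (gross): A_g = 26×8 = 208 mm². φR_n = 0.90 × 345 × 208 = 64.6 kN.
Governing: min(153.9, 272.2, 64.6) = 64.6 kN → gross-section yield.

64.6 kN (gross-section yield governs)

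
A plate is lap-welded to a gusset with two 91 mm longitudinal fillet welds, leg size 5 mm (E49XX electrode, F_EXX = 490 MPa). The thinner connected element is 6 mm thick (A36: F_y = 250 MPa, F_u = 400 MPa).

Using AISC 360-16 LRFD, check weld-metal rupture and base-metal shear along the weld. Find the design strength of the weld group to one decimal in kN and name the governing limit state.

141.9 kN (weld metal governs)

Weld metal: throat = 0.707×5 = 3.535 mm, L = 2×91 = 182 mm. φR_n = 0.75 × 0.6 × 490 × 3.535 × 182 = 141.9 kN.
Base metal shear (6 mm plate): yield φR_n = 1.0×0.6×250×6×182 = 163.8 kN; rupture φR_n = 0.75×0.6×400×6×182 = 196.6 kN; take 163.8 kN (yield).
Governing: min(141.9, 163.8) = 141.9 kN → weld metal.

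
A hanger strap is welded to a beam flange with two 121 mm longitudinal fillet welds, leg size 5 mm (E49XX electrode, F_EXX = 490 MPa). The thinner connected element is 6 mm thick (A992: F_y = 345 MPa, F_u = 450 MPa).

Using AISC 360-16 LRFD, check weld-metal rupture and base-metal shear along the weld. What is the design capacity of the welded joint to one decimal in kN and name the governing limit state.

188.6 kN (weld metal governs)

Weld metal: throat = 0.707×5 = 3.535 mm, L = 2×121 = 242 mm. φR_n = 0.75 × 0.6 × 490 × 3.535 × 242 = 188.6 kN.
Base metal shear (6 mm plate): yield φR_n = 1.0×0.6×345×6×242 = 300.6 kN; rupture φR_n = 0.75×0.6×450×6×242 = 294.0 kN; take 294.0 kN (rupture).
Governing: min(188.6, 294.0) = 188.6 kN → weld metal.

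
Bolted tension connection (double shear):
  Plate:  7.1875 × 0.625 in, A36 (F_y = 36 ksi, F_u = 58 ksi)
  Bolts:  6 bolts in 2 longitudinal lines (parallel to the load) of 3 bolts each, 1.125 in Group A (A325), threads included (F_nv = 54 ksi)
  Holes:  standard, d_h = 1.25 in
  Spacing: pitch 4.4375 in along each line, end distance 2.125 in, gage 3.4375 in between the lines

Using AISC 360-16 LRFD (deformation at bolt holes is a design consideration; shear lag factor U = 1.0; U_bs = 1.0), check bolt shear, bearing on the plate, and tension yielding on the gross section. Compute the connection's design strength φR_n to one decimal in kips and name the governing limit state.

Bolt shear: A_b = π(1.125)²/4 = 0.99402 in². φR_n = 0.75 × 54 × 0.99402 × 6 × 2 = 483.1 kips.
Bearing (0.625 in plate, F_u = 58 ksi): end bolts L_c = 2.125 − 1.25/2 = 1.5, R_n = min(1.2×1.5×0.625×58, 2.4×1.125×0.625×58) = 65.25 kips/bolt; interior L_c = 4.4375 − 1.25 = 3.1875, R_n = 97.875 kips/bolt. φR_n = 0.75 × (2×65.25 + 4×97.875) = 391.5 kips.
Tension yield (gross): A_g = 7.1875×0.625 = 4.4922 in². φR_n = 0.90 × 36 × 4.4922 = 145.5 kips.
Governing: min(483.1, 391.5, 145.5) = 145.5 kips → gross-section yield.

145.5 kips (gross-section yield governs)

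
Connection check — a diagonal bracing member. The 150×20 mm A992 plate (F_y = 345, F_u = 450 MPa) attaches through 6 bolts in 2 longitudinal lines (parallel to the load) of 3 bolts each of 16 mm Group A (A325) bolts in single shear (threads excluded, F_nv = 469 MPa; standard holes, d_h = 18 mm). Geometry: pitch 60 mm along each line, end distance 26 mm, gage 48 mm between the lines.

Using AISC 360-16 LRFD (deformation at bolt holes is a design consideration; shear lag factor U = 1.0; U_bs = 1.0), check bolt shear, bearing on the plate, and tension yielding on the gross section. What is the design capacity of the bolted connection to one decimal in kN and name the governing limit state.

Bolt shear: A_b = π(16)²/4 = 201.06 mm². φR_n = 0.75 × 469 × 201.06 × 6 × 1 = 424.3 kN.
Bearing (20 mm plate, F_u = 450 MPa): end bolts L_c = 26 − 18/2 = 17, R_n = min(1.2×17×20×450, 2.4×16×20×450) = 183.6 kN/bolt; interior L_c = 60 − 18 = 42, R_n = 345.6 kN/bolt. φR_n = 0.75 × (2×183.6 + 4×345.6) = 1312.2 kN.
Tension yield (gross): A_g = 150×20 = 3000 mm². φR_n = 0.90 × 345 × 3000 = 931.5 kN.
Governing: min(424.3, 1312.2, 931.5) = 424.3 kN → bolt shear.

424.3 kN (bolt shear governs)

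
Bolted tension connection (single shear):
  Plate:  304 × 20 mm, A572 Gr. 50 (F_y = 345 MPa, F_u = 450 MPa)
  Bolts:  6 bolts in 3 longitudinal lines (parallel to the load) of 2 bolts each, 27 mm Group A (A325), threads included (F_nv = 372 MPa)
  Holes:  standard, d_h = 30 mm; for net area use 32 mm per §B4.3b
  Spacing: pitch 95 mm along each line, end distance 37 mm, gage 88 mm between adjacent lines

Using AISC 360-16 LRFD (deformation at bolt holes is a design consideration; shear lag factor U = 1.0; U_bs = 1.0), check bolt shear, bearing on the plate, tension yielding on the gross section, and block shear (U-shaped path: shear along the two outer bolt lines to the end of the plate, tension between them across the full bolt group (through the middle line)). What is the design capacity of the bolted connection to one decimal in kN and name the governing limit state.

Bolt shear: A_b = π(27)²/4 = 572.56 mm². φR_n = 0.75 × 372 × 572.56 × 6 × 1 = 958.5 kN.
Bearing (20 mm plate, F_u = 450 MPa): end bolts L_c = 37 − 30/2 = 22, R_n = min(1.2×22×20×450, 2.4×27×20×450) = 237.6 kN/bolt; interior L_c = 95 − 30 = 65, R_n = 583.2 kN/bolt. φR_n = 0.75 × (3×237.6 + 3×583.2) = 1846.8 kN.
Tension yield (gross): A_g = 304×20 = 6080 mm². φR_n = 0.90 × 345 × 6080 = 1887.8 kN.
Block shear: shear path 2×[37+1×95] = 2×132 mm, A_gv = 5280, A_nv = 2×(132 − 1.5×32)×20 = 3360 mm²; tension across gage: (176 − 2×32)×20 = 2240 mm². R_n = min(0.6×450×3360, 0.6×345×5280) + 1.0×450×2240 = min(907.2, 1093) + 1008 = 1915.2 kN. φR_n = 0.75 × 1915.2 = 1436.4 kN.
Governing: min(958.5, 1846.8, 1887.8, 1436.4) = 958.5 kN → bolt shear.

958.5 kN (bolt shear governs)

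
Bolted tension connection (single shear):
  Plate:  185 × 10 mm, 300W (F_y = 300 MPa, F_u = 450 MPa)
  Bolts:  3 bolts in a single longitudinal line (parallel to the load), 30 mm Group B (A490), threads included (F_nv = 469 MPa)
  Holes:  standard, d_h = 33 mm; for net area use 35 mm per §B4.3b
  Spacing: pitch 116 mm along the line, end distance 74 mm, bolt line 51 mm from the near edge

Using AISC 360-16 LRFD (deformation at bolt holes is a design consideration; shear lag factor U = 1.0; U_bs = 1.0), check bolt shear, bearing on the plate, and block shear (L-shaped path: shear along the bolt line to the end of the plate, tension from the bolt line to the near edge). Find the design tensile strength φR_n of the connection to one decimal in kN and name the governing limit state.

Bolt shear: A_b = π(30)²/4 = 706.86 mm². φR_n = 0.75 × 469 × 706.86 × 3 × 1 = 745.9 kN.
Bearing (10 mm plate, F_u = 450 MPa): end bolts L_c = 74 − 33/2 = 57.5, R_n = min(1.2×57.5×10×450, 2.4×30×10×450) = 310.5 kN/bolt; interior L_c = 116 − 33 = 83, R_n = 324 kN/bolt. φR_n = 0.75 × (1×310.5 + 2×324) = 718.9 kN.
Block shear: shear path 1×[74+2×116] = 1×306 mm, A_gv = 3060, A_nv = 1×(306 − 2.5×35)×10 = 2185 mm²; tension to near edge: (51 − 0.5×35)×10 = 335 mm². R_n = min(0.6×450×2185, 0.6×300×3060) + 1.0×450×335 = min(589.95, 550.8) + 150.75 = 701.55 kN. φR_n = 0.75 × 701.55 = 526.2 kN.
Governing: min(745.9, 718.9, 526.2) = 526.2 kN → block shear.

526.2 kN (block shear governs)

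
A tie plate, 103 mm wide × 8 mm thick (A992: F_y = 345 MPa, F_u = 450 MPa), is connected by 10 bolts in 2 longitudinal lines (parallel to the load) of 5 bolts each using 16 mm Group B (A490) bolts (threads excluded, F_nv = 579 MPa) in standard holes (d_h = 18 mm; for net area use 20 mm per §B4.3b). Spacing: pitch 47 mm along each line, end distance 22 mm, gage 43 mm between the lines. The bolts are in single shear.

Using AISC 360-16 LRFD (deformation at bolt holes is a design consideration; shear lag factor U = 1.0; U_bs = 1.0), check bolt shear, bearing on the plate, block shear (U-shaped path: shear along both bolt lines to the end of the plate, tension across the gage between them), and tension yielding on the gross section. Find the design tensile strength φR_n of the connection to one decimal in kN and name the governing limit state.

Bolt shear: A_b = π(16)²/4 = 201.06 mm². φR_n = 0.75 × 579 × 201.06 × 10 × 1 = 873.1 kN.
Bearing (8 mm plate, F_u = 450 MPa): end bolts L_c = 22 − 18/2 = 13, R_n = min(1.2×13×8×450, 2.4×16×8×450) = 56.16 kN/bolt; interior L_c = 47 − 18 = 29, R_n = 125.28 kN/bolt. φR_n = 0.75 × (2×56.16 + 8×125.28) = 835.9 kN.
Block shear: shear path 2×[22+4×47] = 2×210 mm, A_gv = 3360, A_nv = 2×(210 − 4.5×20)×8 = 1920 mm²; tension across gage: (43 − 1×20)×8 = 184 mm². R_n = min(0.6×450×1920, 0.6×345×3360) + 1.0×450×184 = min(518.4, 695.52) + 82.8 = 601.2 kN. φR_n = 0.75 × 601.2 = 450.9 kN.
Tension yield (gross): A_g = 103×8 = 824 mm². φR_n = 0.90 × 345 × 824 = 255.9 kN.
Governing: min(873.1, 835.9, 450.9, 255.9) = 255.9 kN → gross-section yield.

255.9 kN (gross-section yield governs)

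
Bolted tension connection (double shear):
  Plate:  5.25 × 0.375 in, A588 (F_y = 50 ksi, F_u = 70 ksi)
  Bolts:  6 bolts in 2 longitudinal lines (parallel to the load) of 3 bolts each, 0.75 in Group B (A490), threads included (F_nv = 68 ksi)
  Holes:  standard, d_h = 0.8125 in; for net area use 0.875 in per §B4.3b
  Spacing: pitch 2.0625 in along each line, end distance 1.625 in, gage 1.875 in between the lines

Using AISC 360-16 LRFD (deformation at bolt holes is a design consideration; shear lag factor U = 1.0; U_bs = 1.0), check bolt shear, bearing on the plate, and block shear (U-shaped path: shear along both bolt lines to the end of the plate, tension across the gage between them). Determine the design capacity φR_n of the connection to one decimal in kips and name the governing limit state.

103.9 kips (block shear governs)

Bolt shear: A_b = π(0.75)²/4 = 0.44179 in². φR_n = 0.75 × 68 × 0.44179 × 6 × 2 = 270.4 kips.
Bearing (0.375 in plate, F_u = 70 ksi): end bolts L_c = 1.625 − 0.8125/2 = 1.21875, R_n = min(1.2×1.21875×0.375×70, 2.4×0.75×0.375×70) = 38.391 kips/bolt; interior L_c = 2.0625 − 0.8125 = 1.25, R_n = 39.375 kips/bolt. φR_n = 0.75 × (2×38.391 + 4×39.375) = 175.7 kips.
Block shear: shear path 2×[1.625+2×2.0625] = 2×5.75 in, A_gv = 4.3125, A_nv = 2×(5.75 − 2.5×0.875)×0.375 = 2.6719 in²; tension across gage: (1.875 − 1×0.875)×0.375 = 0.375 in². R_n = min(0.6×70×2.6719, 0.6×50×4.3125) + 1.0×70×0.375 = min(112.22, 129.38) + 26.25 = 138.47 kips. φR_n = 0.75 × 138.47 = 103.9 kips.
Governing: min(270.4, 175.7, 103.9) = 103.9 kips → block shear.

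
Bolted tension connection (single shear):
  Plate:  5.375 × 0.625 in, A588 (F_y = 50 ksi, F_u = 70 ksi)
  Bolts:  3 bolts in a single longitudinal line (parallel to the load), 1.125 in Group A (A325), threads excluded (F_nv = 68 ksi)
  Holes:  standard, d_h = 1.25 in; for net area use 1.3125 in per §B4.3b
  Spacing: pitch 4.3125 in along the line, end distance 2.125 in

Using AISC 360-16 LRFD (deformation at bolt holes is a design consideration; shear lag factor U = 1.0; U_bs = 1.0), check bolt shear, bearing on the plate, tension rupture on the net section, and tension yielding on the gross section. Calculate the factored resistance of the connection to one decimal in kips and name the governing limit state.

Bolt shear: A_b = π(1.125)²/4 = 0.99402 in². φR_n = 0.75 × 68 × 0.99402 × 3 × 1 = 152.1 kips.
Bearing (0.625 in plate, F_u = 70 ksi): end bolts L_c = 2.125 − 1.25/2 = 1.5, R_n = min(1.2×1.5×0.625×70, 2.4×1.125×0.625×70) = 78.75 kips/bolt; interior L_c = 4.3125 − 1.25 = 3.0625, R_n = 118.13 kips/bolt. φR_n = 0.75 × (1×78.75 + 2×118.13) = 236.3 kips.
Tension rupture (net): A_n = (5.375 − 1×1.3125)×0.625 = 2.5391 in² (U = 1.0, A_e = A_n). φR_n = 0.75 × 70 × 2.5391 = 133.3 kips.
Tension yield (gross): A_g = 5.375×0.625 = 3.3594 in². φR_n = 0.90 × 50 × 3.3594 = 151.2 kips.
Governing: min(152.1, 236.3, 133.3, 151.2) = 133.3 kips → net-section rupture.

133.3 kips (net-section rupture governs)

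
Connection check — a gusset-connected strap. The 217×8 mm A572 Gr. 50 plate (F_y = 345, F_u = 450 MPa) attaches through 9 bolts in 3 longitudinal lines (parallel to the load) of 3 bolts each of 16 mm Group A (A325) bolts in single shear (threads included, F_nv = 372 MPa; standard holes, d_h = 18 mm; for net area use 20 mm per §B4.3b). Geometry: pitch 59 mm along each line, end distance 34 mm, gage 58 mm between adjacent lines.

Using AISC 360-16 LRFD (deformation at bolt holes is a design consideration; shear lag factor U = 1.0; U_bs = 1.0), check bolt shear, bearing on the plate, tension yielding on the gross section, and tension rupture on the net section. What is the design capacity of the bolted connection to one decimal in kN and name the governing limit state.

423.9 kN (net-section rupture governs)

Bolt shear: A_b = π(16)²/4 = 201.06 mm². φR_n = 0.75 × 372 × 201.06 × 9 × 1 = 504.9 kN.
Bearing (8 mm plate, F_u = 450 MPa): end bolts L_c = 34 − 18/2 = 25, R_n = min(1.2×25×8×450, 2.4×16×8×450) = 108 kN/bolt; interior L_c = 59 − 18 = 41, R_n = 138.24 kN/bolt. φR_n = 0.75 × (3×108 + 6×138.24) = 865.1 kN.
Tension yield (gross): A_g = 217×8 = 1736 mm². φR_n = 0.90 × 345 × 1736 = 539.0 kN.
Tension rupture (net): A_n = (217 − 3×20)×8 = 1256 mm² (U = 1.0, A_e = A_n). φR_n = 0.75 × 450 × 1256 = 423.9 kN.
Governing: min(504.9, 865.1, 539.0, 423.9) = 423.9 kN → net-section rupture.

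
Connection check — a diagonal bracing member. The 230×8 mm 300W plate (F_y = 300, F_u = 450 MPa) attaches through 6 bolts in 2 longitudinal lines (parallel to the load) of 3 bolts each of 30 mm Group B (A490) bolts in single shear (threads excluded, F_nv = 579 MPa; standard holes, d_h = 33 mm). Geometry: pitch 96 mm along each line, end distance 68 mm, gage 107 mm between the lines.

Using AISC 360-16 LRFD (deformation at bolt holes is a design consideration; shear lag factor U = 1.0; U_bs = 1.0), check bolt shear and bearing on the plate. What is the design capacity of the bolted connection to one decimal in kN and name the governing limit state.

1111.3 kN (bearing governs)

Bolt shear: A_b = π(30)²/4 = 706.86 mm². φR_n = 0.75 × 579 × 706.86 × 6 × 1 = 1841.7 kN.
Bearing (8 mm plate, F_u = 450 MPa): end bolts L_c = 68 − 33/2 = 51.5, R_n = min(1.2×51.5×8×450, 2.4×30×8×450) = 222.48 kN/bolt; interior L_c = 96 − 33 = 63, R_n = 259.2 kN/bolt. φR_n = 0.75 × (2×222.48 + 4×259.2) = 1111.3 kN.
Governing: min(1841.7, 1111.3) = 1111.3 kN → bearing.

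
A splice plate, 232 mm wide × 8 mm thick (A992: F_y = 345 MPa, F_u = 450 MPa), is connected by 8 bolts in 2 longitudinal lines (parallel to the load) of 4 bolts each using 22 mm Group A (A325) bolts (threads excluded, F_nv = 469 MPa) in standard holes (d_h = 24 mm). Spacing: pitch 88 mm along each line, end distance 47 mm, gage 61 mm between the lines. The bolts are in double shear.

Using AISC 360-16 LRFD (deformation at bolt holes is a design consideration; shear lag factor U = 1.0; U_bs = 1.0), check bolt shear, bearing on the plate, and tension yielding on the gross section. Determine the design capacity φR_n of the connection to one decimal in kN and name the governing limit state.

Bolt shear: A_b = π(22)²/4 = 380.13 mm². φR_n = 0.75 × 469 × 380.13 × 8 × 2 = 2139.4 kN.
Bearing (8 mm plate, F_u = 450 MPa): end bolts L_c = 47 − 24/2 = 35, R_n = min(1.2×35×8×450, 2.4×22×8×450) = 151.2 kN/bolt; interior L_c = 88 − 24 = 64, R_n = 190.08 kN/bolt. φR_n = 0.75 × (2×151.2 + 6×190.08) = 1082.2 kN.
Tension yield (gross): A_g = 232×8 = 1856 mm². φR_n = 0.90 × 345 × 1856 = 576.3 kN.
Governing: min(2139.4, 1082.2, 576.3) = 576.3 kN → gross-section yield.

576.3 kN (gross-section yield governs)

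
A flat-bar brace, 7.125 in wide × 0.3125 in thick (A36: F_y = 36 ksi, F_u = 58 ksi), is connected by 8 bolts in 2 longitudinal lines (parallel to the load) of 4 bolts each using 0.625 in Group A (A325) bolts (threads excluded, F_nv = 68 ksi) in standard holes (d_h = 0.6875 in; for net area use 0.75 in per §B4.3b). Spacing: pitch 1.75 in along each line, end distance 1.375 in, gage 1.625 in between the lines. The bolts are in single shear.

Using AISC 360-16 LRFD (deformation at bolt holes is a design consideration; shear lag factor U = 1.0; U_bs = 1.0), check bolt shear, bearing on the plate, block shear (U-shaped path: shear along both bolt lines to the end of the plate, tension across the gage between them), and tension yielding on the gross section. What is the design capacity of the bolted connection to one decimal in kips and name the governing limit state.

72.1 kips (gross-section yield governs)

Bolt shear: A_b = π(0.625)²/4 = 0.3068 in². φR_n = 0.75 × 68 × 0.3068 × 8 × 1 = 125.2 kips.
Bearing (0.3125 in plate, F_u = 58 ksi): end bolts L_c = 1.375 − 0.6875/2 = 1.03125, R_n = min(1.2×1.03125×0.3125×58, 2.4×0.625×0.3125×58) = 22.43 kips/bolt; interior L_c = 1.75 − 0.6875 = 1.0625, R_n = 23.109 kips/bolt. φR_n = 0.75 × (2×22.43 + 6×23.109) = 137.6 kips.
Block shear: shear path 2×[1.375+3×1.75] = 2×6.625 in, A_gv = 4.1406, A_nv = 2×(6.625 − 3.5×0.75)×0.3125 = 2.5 in²; tension across gage: (1.625 − 1×0.75)×0.3125 = 0.27344 in². R_n = min(0.6×58×2.5, 0.6×36×4.1406) + 1.0×58×0.27344 = min(87, 89.437) + 15.86 = 102.86 kips. φR_n = 0.75 × 102.86 = 77.1 kips.
Tension yield (gross): A_g = 7.125×0.3125 = 2.2266 in². φR_n = 0.90 × 36 × 2.2266 = 72.1 kips.
Governing: min(125.2, 137.6, 77.1, 72.1) = 72.1 kips → gross-section yield.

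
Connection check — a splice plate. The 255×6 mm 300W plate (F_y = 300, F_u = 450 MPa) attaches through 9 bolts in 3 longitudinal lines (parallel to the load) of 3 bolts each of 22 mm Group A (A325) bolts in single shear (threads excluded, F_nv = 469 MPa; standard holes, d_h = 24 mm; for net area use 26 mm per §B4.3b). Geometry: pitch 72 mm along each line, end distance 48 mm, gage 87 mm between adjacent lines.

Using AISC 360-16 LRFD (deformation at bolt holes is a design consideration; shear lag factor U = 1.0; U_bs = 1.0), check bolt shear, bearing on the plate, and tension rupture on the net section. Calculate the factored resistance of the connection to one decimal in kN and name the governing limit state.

Bolt shear: A_b = π(22)²/4 = 380.13 mm². φR_n = 0.75 × 469 × 380.13 × 9 × 1 = 1203.4 kN.
Bearing (6 mm plate, F_u = 450 MPa): end bolts L_c = 48 − 24/2 = 36, R_n = min(1.2×36×6×450, 2.4×22×6×450) = 116.64 kN/bolt; interior L_c = 72 − 24 = 48, R_n = 142.56 kN/bolt. φR_n = 0.75 × (3×116.64 + 6×142.56) = 904.0 kN.
Tension rupture (net): A_n = (255 − 3×26)×6 = 1062 mm² (U = 1.0, A_e = A_n). φR_n = 0.75 × 450 × 1062 = 358.4 kN.
Governing: min(1203.4, 904.0, 358.4) = 358.4 kN → net-section rupture.

358.4 kN (net-section rupture governs)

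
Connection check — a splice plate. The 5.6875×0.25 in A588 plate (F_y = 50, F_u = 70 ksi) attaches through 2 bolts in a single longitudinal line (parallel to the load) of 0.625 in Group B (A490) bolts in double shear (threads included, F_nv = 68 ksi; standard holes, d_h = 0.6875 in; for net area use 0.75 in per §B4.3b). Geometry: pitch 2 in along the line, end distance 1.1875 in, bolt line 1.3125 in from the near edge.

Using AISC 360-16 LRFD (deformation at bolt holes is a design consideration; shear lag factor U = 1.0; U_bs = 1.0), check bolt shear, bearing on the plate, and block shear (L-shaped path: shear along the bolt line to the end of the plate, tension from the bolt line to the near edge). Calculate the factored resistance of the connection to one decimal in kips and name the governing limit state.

28.5 kips (block shear governs)

Bolt shear: A_b = π(0.625)²/4 = 0.3068 in². φR_n = 0.75 × 68 × 0.3068 × 2 × 2 = 62.6 kips.
Bearing (0.25 in plate, F_u = 70 ksi): end bolts L_c = 1.1875 − 0.6875/2 = 0.84375, R_n = min(1.2×0.84375×0.25×70, 2.4×0.625×0.25×70) = 17.719 kips/bolt; interior L_c = 2 − 0.6875 = 1.3125, R_n = 26.25 kips/bolt. φR_n = 0.75 × (1×17.719 + 1×26.25) = 33.0 kips.
Block shear: shear path 1×[1.1875+1×2] = 1×3.1875 in, A_gv = 0.79688, A_nv = 1×(3.1875 − 1.5×0.75)×0.25 = 0.51563 in²; tension to near edge: (1.3125 − 0.5×0.75)×0.25 = 0.23438 in². R_n = min(0.6×70×0.51563, 0.6×50×0.79688) + 1.0×70×0.23438 = min(21.656, 23.906) + 16.407 = 38.063 kips. φR_n = 0.75 × 38.063 = 28.5 kips.
Governing: min(62.6, 33.0, 28.5) = 28.5 kips → block shear.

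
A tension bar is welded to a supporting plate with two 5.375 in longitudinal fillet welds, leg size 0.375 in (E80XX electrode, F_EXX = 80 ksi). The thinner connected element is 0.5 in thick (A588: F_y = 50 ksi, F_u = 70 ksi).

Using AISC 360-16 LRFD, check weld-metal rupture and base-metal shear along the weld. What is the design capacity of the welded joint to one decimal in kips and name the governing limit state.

102.6 kips (weld metal governs)

Weld metal: throat = 0.707×0.375 = 0.26513 in, L = 2×5.375 = 10.75 in. φR_n = 0.75 × 0.6 × 80 × 0.26513 × 10.75 = 102.6 kips.
Base metal shear (0.5 in plate): yield φR_n = 1.0×0.6×50×0.5×10.75 = 161.3 kips; rupture φR_n = 0.75×0.6×70×0.5×10.75 = 169.3 kips; take 161.3 kips (yield).
Governing: min(102.6, 161.3) = 102.6 kips → weld metal.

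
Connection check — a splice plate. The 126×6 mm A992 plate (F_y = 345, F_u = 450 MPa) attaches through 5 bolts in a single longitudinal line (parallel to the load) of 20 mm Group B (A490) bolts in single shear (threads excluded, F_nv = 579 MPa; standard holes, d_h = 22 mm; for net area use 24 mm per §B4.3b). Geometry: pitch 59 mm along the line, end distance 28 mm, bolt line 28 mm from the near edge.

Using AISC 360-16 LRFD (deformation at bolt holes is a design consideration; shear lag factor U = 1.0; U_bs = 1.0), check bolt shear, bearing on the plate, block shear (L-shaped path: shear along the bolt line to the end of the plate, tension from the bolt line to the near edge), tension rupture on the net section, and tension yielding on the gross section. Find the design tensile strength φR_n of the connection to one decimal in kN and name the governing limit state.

206.6 kN (net-section rupture governs)

Bolt shear: A_b = π(20)²/4 = 314.16 mm². φR_n = 0.75 × 579 × 314.16 × 5 × 1 = 682.1 kN.
Bearing (6 mm plate, F_u = 450 MPa): end bolts L_c = 28 − 22/2 = 17, R_n = min(1.2×17×6×450, 2.4×20×6×450) = 55.08 kN/bolt; interior L_c = 59 − 22 = 37, R_n = 119.88 kN/bolt. φR_n = 0.75 × (1×55.08 + 4×119.88) = 401.0 kN.
Block shear: shear path 1×[28+4×59] = 1×264 mm, A_gv = 1584, A_nv = 1×(264 − 4.5×24)×6 = 936 mm²; tension to near edge: (28 − 0.5×24)×6 = 96 mm². R_n = min(0.6×450×936, 0.6×345×1584) + 1.0×450×96 = min(252.72, 327.89) + 43.2 = 295.92 kN. φR_n = 0.75 × 295.92 = 221.9 kN.
Tension rupture (net): A_n = (126 − 1×24)×6 = 612 mm² (U = 1.0, A_e = A_n). φR_n = 0.75 × 450 × 612 = 206.6 kN.
Tension yield (gross): A_g = 126×6 = 756 mm². φR_n = 0.90 × 345 × 756 = 234.7 kN.
Governing: min(682.1, 401.0, 221.9, 206.6, 234.7) = 206.6 kN → net-section rupture.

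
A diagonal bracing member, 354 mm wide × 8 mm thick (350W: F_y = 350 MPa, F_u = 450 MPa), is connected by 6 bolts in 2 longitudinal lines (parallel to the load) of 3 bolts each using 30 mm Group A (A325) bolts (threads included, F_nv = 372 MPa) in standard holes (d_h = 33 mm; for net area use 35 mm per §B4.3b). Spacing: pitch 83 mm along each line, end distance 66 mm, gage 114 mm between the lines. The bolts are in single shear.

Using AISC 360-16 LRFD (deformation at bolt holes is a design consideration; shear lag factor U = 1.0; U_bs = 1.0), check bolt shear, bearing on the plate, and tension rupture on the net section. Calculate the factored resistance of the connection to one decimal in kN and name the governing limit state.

766.8 kN (net-section rupture governs)

Bolt shear: A_b = π(30)²/4 = 706.86 mm². φR_n = 0.75 × 372 × 706.86 × 6 × 1 = 1183.3 kN.
Bearing (8 mm plate, F_u = 450 MPa): end bolts L_c = 66 − 33/2 = 49.5, R_n = min(1.2×49.5×8×450, 2.4×30×8×450) = 213.84 kN/bolt; interior L_c = 83 − 33 = 50, R_n = 216 kN/bolt. φR_n = 0.75 × (2×213.84 + 4×216) = 968.8 kN.
Tension rupture (net): A_n = (354 − 2×35)×8 = 2272 mm² (U = 1.0, A_e = A_n). φR_n = 0.75 × 450 × 2272 = 766.8 kN.
Governing: min(1183.3, 968.8, 766.8) = 766.8 kN → net-section rupture.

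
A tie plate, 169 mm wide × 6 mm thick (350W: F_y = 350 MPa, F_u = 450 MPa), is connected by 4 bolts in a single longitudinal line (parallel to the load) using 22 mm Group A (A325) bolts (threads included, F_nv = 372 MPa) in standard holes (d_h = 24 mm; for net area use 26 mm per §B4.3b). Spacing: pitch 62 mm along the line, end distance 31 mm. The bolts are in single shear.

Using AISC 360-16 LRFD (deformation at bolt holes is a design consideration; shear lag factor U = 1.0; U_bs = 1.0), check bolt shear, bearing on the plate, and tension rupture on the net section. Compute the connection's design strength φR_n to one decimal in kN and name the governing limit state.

289.6 kN (net-section rupture governs)

Bolt shear: A_b = π(22)²/4 = 380.13 mm². φR_n = 0.75 × 372 × 380.13 × 4 × 1 = 424.2 kN.
Bearing (6 mm plate, F_u = 450 MPa): end bolts L_c = 31 − 24/2 = 19, R_n = min(1.2×19×6×450, 2.4×22×6×450) = 61.56 kN/bolt; interior L_c = 62 − 24 = 38, R_n = 123.12 kN/bolt. φR_n = 0.75 × (1×61.56 + 3×123.12) = 323.2 kN.
Tension rupture (net): A_n = (169 − 1×26)×6 = 858 mm² (U = 1.0, A_e = A_n). φR_n = 0.75 × 450 × 858 = 289.6 kN.
Governing: min(424.2, 323.2, 289.6) = 289.6 kN → net-section rupture.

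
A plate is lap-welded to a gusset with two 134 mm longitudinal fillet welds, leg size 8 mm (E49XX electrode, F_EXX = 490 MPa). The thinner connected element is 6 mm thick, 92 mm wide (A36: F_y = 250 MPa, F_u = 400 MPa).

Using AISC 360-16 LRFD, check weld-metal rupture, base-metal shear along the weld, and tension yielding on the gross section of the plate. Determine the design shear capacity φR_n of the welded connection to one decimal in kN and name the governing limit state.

Weld metal: throat = 0.707×8 = 5.656 mm, L = 2×134 = 268 mm. φR_n = 0.75 × 0.6 × 490 × 5.656 × 268 = 334.2 kN.
Base metal shear (6 mm plate): yield φR_n = 1.0×0.6×250×6×268 = 241.2 kN; rupture φR_n = 0.75×0.6×400×6×268 = 289.4 kN; take 241.2 kN (yield).
Tension yield (gross): A_g = 92×6 = 552 mm². φR_n = 0.90 × 250 × 552 = 124.2 kN.
Governing: min(334.2, 241.2, 124.2) = 124.2 kN → gross-section yield.

124.2 kN (gross-section yield governs)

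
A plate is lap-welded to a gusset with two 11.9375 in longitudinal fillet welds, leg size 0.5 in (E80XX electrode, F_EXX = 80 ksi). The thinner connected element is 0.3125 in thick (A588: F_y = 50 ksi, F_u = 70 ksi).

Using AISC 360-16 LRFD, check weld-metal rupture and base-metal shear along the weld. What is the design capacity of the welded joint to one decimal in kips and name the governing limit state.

223.8 kips (base-metal shear governs)

Weld metal: throat = 0.707×0.5 = 0.3535 in, L = 2×11.9375 = 23.875 in. φR_n = 0.75 × 0.6 × 80 × 0.3535 × 23.875 = 303.8 kips.
Base metal shear (0.3125 in plate): yield φR_n = 1.0×0.6×50×0.3125×23.875 = 223.8 kips; rupture φR_n = 0.75×0.6×70×0.3125×23.875 = 235.0 kips; take 223.8 kips (yield).
Governing: min(303.8, 223.8) = 223.8 kips → base-metal shear.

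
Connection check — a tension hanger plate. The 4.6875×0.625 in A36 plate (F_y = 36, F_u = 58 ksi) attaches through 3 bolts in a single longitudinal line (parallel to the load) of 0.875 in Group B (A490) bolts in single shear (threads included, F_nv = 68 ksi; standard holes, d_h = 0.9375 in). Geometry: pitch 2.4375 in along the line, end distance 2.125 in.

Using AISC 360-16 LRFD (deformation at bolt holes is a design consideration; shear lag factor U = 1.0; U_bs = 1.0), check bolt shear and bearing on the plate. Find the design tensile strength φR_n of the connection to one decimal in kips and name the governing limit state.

Bolt shear: A_b = π(0.875)²/4 = 0.60132 in². φR_n = 0.75 × 68 × 0.60132 × 3 × 1 = 92.0 kips.
Bearing (0.625 in plate, F_u = 58 ksi): end bolts L_c = 2.125 − 0.9375/2 = 1.65625, R_n = min(1.2×1.65625×0.625×58, 2.4×0.875×0.625×58) = 72.047 kips/bolt; interior L_c = 2.4375 − 0.9375 = 1.5, R_n = 65.25 kips/bolt. φR_n = 0.75 × (1×72.047 + 2×65.25) = 151.9 kips.
Governing: min(92.0, 151.9) = 92.0 kips → bolt shear.

92.0 kips (bolt shear governs)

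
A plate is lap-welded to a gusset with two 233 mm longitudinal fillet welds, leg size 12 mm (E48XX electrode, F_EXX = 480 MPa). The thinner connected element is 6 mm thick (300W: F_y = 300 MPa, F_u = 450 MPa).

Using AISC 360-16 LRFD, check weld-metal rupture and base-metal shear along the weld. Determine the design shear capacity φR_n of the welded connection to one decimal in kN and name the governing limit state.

Weld metal: throat = 0.707×12 = 8.484 mm, L = 2×233 = 466 mm. φR_n = 0.75 × 0.6 × 480 × 8.484 × 466 = 854.0 kN.
Base metal shear (6 mm plate): yield φR_n = 1.0×0.6×300×6×466 = 503.3 kN; rupture φR_n = 0.75×0.6×450×6×466 = 566.2 kN; take 503.3 kN (yield).
Governing: min(854.0, 503.3) = 503.3 kN → base-metal shear.

503.3 kN (base-metal shear governs)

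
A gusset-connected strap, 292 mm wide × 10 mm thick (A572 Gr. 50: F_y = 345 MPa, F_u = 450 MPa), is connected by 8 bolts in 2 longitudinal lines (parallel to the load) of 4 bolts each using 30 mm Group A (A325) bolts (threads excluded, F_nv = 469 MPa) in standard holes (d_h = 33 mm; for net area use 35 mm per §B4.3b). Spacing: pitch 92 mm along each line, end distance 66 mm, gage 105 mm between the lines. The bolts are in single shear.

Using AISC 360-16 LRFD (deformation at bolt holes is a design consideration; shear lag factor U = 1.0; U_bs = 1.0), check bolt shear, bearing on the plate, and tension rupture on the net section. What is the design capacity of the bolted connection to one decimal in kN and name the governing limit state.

749.3 kN (net-section rupture governs)

Bolt shear: A_b = π(30)²/4 = 706.86 mm². φR_n = 0.75 × 469 × 706.86 × 8 × 1 = 1989.1 kN.
Bearing (10 mm plate, F_u = 450 MPa): end bolts L_c = 66 − 33/2 = 49.5, R_n = min(1.2×49.5×10×450, 2.4×30×10×450) = 267.3 kN/bolt; interior L_c = 92 − 33 = 59, R_n = 318.6 kN/bolt. φR_n = 0.75 × (2×267.3 + 6×318.6) = 1834.7 kN.
Tension rupture (net): A_n = (292 − 2×35)×10 = 2220 mm² (U = 1.0, A_e = A_n). φR_n = 0.75 × 450 × 2220 = 749.3 kN.
Governing: min(1989.1, 1834.7, 749.3) = 749.3 kN → net-section rupture.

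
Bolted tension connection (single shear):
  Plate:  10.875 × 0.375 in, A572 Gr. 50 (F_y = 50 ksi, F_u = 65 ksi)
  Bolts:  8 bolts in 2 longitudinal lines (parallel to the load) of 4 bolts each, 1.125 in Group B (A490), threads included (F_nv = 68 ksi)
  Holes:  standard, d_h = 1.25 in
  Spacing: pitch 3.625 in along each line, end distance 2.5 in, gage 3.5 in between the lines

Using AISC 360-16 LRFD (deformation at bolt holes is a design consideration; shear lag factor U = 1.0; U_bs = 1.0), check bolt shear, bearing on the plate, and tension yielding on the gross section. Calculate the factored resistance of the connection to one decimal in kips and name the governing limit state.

183.5 kips (gross-section yield governs)

Bolt shear: A_b = π(1.125)²/4 = 0.99402 in². φR_n = 0.75 × 68 × 0.99402 × 8 × 1 = 405.6 kips.
Bearing (0.375 in plate, F_u = 65 ksi): end bolts L_c = 2.5 − 1.25/2 = 1.875, R_n = min(1.2×1.875×0.375×65, 2.4×1.125×0.375×65) = 54.844 kips/bolt; interior L_c = 3.625 − 1.25 = 2.375, R_n = 65.813 kips/bolt. φR_n = 0.75 × (2×54.844 + 6×65.813) = 378.4 kips.
Tension yield (gross): A_g = 10.875×0.375 = 4.0781 in². φR_n = 0.90 × 50 × 4.0781 = 183.5 kips.
Governing: min(405.6, 378.4, 183.5) = 183.5 kips → gross-section yield.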